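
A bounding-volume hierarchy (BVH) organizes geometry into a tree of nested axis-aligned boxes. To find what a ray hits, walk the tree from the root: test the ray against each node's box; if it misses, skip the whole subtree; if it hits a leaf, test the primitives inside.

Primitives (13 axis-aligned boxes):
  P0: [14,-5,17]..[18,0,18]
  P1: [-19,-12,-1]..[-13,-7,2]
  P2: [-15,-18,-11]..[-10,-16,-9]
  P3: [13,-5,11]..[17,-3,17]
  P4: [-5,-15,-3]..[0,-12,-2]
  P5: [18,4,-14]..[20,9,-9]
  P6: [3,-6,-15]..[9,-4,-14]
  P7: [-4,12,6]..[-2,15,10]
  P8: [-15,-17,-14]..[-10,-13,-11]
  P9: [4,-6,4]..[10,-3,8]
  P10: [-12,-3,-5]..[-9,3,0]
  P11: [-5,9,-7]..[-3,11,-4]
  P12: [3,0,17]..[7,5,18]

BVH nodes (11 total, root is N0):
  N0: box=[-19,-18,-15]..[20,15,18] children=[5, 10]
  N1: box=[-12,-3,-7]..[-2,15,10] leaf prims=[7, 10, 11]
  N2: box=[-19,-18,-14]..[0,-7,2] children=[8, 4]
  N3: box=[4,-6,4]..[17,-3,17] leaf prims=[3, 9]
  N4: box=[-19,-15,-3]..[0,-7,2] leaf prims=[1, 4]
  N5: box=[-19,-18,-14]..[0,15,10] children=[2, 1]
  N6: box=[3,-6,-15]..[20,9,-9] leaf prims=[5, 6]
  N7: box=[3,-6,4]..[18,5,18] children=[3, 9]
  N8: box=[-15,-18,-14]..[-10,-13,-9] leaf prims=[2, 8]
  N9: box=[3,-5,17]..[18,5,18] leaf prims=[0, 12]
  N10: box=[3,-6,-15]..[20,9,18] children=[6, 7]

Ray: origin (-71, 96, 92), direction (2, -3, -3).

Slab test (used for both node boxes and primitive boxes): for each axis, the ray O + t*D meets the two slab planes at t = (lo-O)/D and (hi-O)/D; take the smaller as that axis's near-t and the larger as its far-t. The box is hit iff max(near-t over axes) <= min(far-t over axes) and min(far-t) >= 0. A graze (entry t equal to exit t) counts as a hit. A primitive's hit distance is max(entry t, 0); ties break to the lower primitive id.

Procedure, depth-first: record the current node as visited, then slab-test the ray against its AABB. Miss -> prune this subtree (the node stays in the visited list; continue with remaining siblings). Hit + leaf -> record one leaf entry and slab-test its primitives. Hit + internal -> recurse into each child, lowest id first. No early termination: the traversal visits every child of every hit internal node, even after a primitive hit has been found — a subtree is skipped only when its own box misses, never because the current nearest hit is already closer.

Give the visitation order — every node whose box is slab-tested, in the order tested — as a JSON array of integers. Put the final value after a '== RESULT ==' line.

Walk:
N0 x:[26,91/2] y:[27,38] z:[74/3,107/3] -> hit [27,107/3], descend [5, 10]
  N5 x:[26,71/2] y:[27,38] z:[82/3,106/3] -> hit [82/3,106/3], descend [1, 2]
    N1 x:[59/2,69/2] y:[27,33] z:[82/3,33] -> hit [59/2,33] leaf, test {P7(miss), P10@t=31, P11(miss)}
    N2 x:[26,71/2] y:[103/3,38] z:[30,106/3] -> hit [103/3,106/3], descend [4, 8]
      N4 x:[26,71/2] y:[103/3,37] z:[30,95/3] -> miss, prune
      N8 x:[28,61/2] y:[109/3,38] z:[101/3,106/3] -> miss, prune
  N10 x:[37,91/2] y:[29,34] z:[74/3,107/3] -> miss, prune

Summary -> nodes [0, 5, 1, 2, 4, 8, 10]; box-tests=7; leaf-entries=1; first=P10

== RESULT ==
[0, 5, 1, 2, 4, 8, 10]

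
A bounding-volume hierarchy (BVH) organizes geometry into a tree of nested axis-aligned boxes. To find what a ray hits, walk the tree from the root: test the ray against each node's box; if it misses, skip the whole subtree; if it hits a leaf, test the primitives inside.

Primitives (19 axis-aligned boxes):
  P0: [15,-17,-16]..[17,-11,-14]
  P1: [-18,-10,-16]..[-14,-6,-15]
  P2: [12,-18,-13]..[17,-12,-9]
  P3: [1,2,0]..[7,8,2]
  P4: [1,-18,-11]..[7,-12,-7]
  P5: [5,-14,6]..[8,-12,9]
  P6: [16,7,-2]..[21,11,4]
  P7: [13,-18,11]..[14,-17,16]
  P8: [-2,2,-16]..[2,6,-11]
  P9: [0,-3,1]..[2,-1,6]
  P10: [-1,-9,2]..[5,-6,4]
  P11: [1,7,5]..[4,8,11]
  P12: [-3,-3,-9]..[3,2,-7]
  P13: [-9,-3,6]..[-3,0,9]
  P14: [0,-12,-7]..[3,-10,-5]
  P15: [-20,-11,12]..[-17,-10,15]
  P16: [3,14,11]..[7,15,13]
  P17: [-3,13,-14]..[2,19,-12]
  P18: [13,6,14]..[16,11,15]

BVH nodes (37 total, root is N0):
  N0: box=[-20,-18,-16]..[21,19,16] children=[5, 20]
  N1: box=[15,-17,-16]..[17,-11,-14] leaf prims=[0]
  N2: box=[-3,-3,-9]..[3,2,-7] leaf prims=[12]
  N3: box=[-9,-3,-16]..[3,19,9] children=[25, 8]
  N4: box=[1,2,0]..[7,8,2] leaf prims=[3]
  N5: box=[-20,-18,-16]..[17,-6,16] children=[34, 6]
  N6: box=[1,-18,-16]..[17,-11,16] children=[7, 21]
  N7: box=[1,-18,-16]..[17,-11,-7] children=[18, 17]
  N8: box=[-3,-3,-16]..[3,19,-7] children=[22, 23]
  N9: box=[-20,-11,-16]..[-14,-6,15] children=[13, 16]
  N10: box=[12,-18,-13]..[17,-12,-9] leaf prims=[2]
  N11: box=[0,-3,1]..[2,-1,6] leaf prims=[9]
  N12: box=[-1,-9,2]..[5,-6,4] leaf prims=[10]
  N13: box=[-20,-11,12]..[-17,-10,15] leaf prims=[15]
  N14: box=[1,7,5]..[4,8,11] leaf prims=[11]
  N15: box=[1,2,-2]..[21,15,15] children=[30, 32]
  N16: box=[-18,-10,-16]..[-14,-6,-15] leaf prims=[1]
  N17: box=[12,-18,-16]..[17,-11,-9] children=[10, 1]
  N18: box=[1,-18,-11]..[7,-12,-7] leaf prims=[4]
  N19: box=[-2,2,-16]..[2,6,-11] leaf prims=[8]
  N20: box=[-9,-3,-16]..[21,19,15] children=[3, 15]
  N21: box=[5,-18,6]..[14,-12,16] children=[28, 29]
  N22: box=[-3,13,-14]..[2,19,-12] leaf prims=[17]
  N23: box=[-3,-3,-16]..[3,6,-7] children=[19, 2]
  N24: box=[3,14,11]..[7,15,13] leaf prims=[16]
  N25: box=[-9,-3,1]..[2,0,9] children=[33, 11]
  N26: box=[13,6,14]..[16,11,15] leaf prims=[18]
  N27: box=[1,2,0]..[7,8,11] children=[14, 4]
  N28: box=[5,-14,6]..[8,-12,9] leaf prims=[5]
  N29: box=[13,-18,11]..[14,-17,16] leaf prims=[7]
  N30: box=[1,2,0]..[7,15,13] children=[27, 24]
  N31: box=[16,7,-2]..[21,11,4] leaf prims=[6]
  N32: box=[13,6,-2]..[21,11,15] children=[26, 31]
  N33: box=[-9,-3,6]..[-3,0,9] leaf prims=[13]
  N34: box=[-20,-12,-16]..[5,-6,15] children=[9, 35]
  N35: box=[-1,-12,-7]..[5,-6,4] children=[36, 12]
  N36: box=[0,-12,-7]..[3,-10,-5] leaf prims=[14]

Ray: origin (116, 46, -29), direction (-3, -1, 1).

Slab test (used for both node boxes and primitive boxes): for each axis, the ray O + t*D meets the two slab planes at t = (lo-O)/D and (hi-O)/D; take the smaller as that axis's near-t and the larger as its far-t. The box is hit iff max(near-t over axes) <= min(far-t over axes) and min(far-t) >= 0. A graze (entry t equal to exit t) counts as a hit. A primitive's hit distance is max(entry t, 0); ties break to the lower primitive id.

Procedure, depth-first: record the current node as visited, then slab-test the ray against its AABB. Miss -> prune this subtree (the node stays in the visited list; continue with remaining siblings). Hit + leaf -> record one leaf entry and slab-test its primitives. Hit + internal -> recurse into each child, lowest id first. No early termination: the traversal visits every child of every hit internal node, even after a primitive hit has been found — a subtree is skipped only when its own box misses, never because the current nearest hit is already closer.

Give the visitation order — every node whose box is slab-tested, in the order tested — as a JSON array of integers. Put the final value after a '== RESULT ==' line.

Trace the traversal:
N0 x:[95/3,136/3] y:[27,64] z:[13,45] -> hit [95/3,45], descend [5, 20]
  N5 x:[33,136/3] y:[52,64] z:[13,45] -> miss, prune
  N20 x:[95/3,125/3] y:[27,49] z:[13,44] -> hit [95/3,125/3], descend [3, 15]
    N3 x:[113/3,125/3] y:[27,49] z:[13,38] -> hit [113/3,38], descend [8, 25]
      N8 x:[113/3,119/3] y:[27,49] z:[13,22] -> miss, prune
      N25 x:[38,125/3] y:[46,49] z:[30,38] -> miss, prune
    N15 x:[95/3,115/3] y:[31,44] z:[27,44] -> hit [95/3,115/3], descend [30, 32]
      N30 x:[109/3,115/3] y:[31,44] z:[29,42] -> hit [109/3,115/3], descend [24, 27]
        N24 x:[109/3,113/3] y:[31,32] z:[40,42] -> miss, prune
        N27 x:[109/3,115/3] y:[38,44] z:[29,40] -> hit [38,115/3], descend [4, 14]
          N4 x:[109/3,115/3] y:[38,44] z:[29,31] -> miss, prune
          N14 x:[112/3,115/3] y:[38,39] z:[34,40] -> hit [38,115/3] leaf, test {P11@t=38}
      N32 x:[95/3,103/3] y:[35,40] z:[27,44] -> miss, prune

order=[0, 5, 20, 3, 8, 25, 15, 30, 24, 27, 4, 14, 32]  |boxes|=13  |leaves|=1  hit=P11

== RESULT ==
[0, 5, 20, 3, 8, 25, 15, 30, 24, 27, 4, 14, 32]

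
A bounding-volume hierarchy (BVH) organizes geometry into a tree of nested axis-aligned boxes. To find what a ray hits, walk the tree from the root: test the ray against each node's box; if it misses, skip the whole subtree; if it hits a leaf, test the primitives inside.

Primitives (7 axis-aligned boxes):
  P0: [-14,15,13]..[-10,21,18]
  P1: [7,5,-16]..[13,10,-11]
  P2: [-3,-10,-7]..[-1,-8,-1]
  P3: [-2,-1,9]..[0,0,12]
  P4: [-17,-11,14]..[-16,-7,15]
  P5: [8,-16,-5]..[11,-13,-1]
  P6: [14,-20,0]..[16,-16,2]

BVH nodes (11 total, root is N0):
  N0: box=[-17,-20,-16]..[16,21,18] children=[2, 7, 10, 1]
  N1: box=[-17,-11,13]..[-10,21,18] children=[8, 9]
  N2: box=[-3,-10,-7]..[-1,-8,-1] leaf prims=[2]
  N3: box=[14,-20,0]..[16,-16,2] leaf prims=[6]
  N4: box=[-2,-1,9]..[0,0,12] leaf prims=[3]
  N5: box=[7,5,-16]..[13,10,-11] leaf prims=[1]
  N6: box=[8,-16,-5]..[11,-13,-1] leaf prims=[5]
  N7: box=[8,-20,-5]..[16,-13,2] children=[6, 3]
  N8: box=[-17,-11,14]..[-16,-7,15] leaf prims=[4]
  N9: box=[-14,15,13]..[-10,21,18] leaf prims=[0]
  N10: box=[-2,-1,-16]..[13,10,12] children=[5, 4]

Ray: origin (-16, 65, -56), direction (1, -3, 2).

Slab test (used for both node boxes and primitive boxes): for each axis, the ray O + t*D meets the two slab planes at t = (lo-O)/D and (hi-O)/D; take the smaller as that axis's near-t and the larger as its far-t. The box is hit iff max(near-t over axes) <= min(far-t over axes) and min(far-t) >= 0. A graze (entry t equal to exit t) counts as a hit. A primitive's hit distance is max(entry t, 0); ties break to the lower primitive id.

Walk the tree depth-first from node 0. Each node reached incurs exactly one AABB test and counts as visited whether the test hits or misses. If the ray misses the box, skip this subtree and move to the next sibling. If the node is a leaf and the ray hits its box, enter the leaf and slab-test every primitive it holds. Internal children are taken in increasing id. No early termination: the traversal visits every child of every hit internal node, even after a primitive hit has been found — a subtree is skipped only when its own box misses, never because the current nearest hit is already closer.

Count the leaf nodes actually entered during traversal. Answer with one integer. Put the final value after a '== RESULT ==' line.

Traverse from the root:
N0 x:[-1,32] y:[44/3,85/3] z:[20,37] -> hit [20,85/3], descend [1, 2, 7, 10]
  N1 x:[-1,6] y:[44/3,76/3] z:[69/2,37] -> miss, prune
  N2 x:[13,15] y:[73/3,25] z:[49/2,55/2] -> miss, prune
  N7 x:[24,32] y:[26,85/3] z:[51/2,29] -> hit [26,85/3], descend [3, 6]
    N3 x:[30,32] y:[27,85/3] z:[28,29] -> miss, prune
    N6 x:[24,27] y:[26,27] z:[51/2,55/2] -> hit [26,27] leaf, test {P5@t=26}
  N10 x:[14,29] y:[55/3,22] z:[20,34] -> hit [20,22], descend [4, 5]
    N4 x:[14,16] y:[65/3,22] z:[65/2,34] -> miss, prune
    N5 x:[23,29] y:[55/3,20] z:[20,45/2] -> miss, prune

9 AABB tests over nodes [0, 1, 2, 7, 3, 6, 10, 4, 5]; 1 leaf entered; closest P5.

== RESULT ==
1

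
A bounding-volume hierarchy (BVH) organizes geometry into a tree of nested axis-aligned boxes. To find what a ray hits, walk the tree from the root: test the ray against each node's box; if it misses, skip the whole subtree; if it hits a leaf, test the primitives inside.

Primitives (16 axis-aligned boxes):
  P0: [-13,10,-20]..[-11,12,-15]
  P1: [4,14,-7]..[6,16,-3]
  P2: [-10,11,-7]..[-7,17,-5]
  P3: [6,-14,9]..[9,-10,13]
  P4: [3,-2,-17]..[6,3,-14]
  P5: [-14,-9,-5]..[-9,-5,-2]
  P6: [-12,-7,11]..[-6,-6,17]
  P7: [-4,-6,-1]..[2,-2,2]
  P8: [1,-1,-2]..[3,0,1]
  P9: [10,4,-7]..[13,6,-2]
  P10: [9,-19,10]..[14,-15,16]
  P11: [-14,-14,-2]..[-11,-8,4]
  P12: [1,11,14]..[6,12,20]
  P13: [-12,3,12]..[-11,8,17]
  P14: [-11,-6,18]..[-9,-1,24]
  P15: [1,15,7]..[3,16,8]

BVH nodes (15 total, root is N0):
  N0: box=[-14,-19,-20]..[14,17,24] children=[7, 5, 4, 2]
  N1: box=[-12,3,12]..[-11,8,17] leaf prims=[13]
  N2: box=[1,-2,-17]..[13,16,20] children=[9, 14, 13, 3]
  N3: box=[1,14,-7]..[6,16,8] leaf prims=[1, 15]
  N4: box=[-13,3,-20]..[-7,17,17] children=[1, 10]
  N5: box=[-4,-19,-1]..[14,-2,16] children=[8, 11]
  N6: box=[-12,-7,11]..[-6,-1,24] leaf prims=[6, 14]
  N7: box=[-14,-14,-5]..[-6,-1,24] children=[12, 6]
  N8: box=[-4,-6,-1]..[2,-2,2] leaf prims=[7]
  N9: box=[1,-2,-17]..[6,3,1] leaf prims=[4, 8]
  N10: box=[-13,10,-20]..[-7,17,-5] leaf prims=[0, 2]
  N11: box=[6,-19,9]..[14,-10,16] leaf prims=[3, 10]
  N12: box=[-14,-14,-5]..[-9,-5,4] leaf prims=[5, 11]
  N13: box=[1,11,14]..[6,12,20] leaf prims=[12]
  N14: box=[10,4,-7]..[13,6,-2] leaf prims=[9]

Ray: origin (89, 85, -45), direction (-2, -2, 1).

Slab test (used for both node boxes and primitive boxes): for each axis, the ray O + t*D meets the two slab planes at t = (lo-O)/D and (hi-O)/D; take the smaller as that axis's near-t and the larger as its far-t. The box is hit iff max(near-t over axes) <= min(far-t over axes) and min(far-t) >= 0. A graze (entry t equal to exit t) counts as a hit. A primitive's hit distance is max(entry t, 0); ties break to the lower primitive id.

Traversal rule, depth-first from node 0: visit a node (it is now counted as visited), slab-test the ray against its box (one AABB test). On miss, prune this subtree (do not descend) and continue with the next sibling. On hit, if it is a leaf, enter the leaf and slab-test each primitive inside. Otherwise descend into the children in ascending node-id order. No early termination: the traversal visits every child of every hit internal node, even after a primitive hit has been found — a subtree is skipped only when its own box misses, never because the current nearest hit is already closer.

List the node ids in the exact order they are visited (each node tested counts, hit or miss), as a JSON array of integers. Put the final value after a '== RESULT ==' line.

Walk:
N0 x:[75/2,103/2] y:[34,52] z:[25,69] -> hit [75/2,103/2], descend [2, 4, 5, 7]
  N2 x:[38,44] y:[69/2,87/2] z:[28,65] -> hit [38,87/2], descend [3, 9, 13, 14]
    N3 x:[83/2,44] y:[69/2,71/2] z:[38,53] -> miss, prune
    N9 x:[83/2,44] y:[41,87/2] z:[28,46] -> hit [83/2,87/2] leaf, test {P4(miss), P8@t=43}
    N13 x:[83/2,44] y:[73/2,37] z:[59,65] -> miss, prune
    N14 x:[38,79/2] y:[79/2,81/2] z:[38,43] -> hit [79/2,79/2] leaf, test {P9@t=79/2}
  N4 x:[48,51] y:[34,41] z:[25,62] -> miss, prune
  N5 x:[75/2,93/2] y:[87/2,52] z:[44,61] -> hit [44,93/2], descend [8, 11]
    N8 x:[87/2,93/2] y:[87/2,91/2] z:[44,47] -> hit [44,91/2] leaf, test {P7@t=44}
    N11 x:[75/2,83/2] y:[95/2,52] z:[54,61] -> miss, prune
  N7 x:[95/2,103/2] y:[43,99/2] z:[40,69] -> hit [95/2,99/2], descend [6, 12]
    N6 x:[95/2,101/2] y:[43,46] z:[56,69] -> miss, prune
    N12 x:[49,103/2] y:[45,99/2] z:[40,49] -> hit [49,49] leaf, test {P5(miss), P11(miss)}

13 AABB tests over nodes [0, 2, 3, 9, 13, 14, 4, 5, 8, 11, 7, 6, 12]; 4 leaves entered; closest P9.

== RESULT ==
[0, 2, 3, 9, 13, 14, 4, 5, 8, 11, 7, 6, 12]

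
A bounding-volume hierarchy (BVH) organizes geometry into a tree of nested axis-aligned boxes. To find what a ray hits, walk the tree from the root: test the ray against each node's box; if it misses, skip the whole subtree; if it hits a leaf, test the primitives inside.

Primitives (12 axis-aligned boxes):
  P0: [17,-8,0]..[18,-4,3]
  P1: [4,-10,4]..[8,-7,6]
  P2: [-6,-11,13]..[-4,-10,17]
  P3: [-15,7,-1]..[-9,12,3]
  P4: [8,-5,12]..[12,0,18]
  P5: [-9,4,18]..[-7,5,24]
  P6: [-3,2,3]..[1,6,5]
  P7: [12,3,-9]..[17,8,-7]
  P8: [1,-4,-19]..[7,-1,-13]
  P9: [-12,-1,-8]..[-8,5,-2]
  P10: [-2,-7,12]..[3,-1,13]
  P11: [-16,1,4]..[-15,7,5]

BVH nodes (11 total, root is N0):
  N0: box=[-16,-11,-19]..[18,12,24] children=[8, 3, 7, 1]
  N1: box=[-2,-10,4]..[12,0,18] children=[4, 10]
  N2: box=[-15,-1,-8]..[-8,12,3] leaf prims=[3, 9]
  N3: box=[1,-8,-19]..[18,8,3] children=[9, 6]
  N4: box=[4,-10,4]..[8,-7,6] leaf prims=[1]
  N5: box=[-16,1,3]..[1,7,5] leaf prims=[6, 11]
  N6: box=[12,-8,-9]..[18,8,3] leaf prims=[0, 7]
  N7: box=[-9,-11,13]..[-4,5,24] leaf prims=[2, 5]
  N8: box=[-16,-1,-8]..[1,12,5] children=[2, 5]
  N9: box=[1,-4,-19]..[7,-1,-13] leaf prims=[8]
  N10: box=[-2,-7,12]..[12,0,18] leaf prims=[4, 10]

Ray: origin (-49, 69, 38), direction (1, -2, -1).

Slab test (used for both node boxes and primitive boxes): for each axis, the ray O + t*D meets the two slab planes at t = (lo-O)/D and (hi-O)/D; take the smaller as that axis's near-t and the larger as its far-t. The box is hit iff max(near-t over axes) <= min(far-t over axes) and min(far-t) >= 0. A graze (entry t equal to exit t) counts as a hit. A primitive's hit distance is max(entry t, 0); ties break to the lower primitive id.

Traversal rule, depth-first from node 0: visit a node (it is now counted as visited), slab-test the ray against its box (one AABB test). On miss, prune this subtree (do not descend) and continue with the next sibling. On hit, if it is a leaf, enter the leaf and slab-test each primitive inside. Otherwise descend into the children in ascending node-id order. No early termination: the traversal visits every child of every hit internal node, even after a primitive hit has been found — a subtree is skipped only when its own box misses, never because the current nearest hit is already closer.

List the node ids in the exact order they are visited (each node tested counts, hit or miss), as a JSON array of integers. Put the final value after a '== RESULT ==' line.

Walk:
N0 x:[33,67] y:[57/2,40] z:[14,57] -> hit [33,40], descend [1, 3, 7, 8]
  N1 x:[47,61] y:[69/2,79/2] z:[20,34] -> miss, prune
  N3 x:[50,67] y:[61/2,77/2] z:[35,57] -> miss, prune
  N7 x:[40,45] y:[32,40] z:[14,25] -> miss, prune
  N8 x:[33,50] y:[57/2,35] z:[33,46] -> hit [33,35], descend [2, 5]
    N2 x:[34,41] y:[57/2,35] z:[35,46] -> hit [35,35] leaf, test {P3(miss), P9(miss)}
    N5 x:[33,50] y:[31,34] z:[33,35] -> hit [33,34] leaf, test {P6(miss), P11@t=33}

Visited [0, 1, 3, 7, 8, 2, 5]. Tests: 7 box, 2 leaf. Nearest: P11.

== RESULT ==
[0, 1, 3, 7, 8, 2, 5]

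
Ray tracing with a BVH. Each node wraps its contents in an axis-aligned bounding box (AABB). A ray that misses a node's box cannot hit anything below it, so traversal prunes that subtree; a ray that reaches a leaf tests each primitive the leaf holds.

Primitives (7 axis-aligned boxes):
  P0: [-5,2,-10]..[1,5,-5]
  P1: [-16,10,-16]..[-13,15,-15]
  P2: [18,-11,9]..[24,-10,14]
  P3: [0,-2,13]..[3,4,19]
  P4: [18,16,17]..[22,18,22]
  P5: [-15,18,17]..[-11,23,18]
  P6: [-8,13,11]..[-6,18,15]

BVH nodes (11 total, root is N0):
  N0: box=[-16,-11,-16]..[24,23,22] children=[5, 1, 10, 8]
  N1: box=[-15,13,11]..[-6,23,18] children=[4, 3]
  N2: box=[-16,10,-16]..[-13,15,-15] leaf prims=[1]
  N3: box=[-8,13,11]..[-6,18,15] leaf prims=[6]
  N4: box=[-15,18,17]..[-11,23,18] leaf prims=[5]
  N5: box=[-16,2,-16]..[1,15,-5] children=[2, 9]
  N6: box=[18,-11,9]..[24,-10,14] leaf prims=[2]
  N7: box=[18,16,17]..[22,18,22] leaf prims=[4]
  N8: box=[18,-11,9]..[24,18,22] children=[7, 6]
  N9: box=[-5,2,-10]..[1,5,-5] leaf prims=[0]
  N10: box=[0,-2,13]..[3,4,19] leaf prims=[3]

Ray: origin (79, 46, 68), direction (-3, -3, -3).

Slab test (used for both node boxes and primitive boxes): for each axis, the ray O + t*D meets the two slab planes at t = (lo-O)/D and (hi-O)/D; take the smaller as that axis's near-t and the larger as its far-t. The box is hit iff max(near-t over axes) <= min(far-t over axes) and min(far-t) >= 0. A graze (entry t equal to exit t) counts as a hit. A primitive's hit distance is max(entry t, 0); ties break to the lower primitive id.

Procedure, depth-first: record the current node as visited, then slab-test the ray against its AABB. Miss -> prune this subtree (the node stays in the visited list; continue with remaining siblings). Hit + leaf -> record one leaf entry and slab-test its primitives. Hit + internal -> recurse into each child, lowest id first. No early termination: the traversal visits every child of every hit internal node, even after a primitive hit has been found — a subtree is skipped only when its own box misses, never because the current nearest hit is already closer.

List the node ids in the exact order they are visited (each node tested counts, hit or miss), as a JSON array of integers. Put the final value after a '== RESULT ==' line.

Walk:
N0 x:[55/3,95/3] y:[23/3,19] z:[46/3,28] -> hit [55/3,19], descend [1, 5, 8, 10]
  N1 x:[85/3,94/3] y:[23/3,11] z:[50/3,19] -> miss, prune
  N5 x:[26,95/3] y:[31/3,44/3] z:[73/3,28] -> miss, prune
  N8 x:[55/3,61/3] y:[28/3,19] z:[46/3,59/3] -> hit [55/3,19], descend [6, 7]
    N6 x:[55/3,61/3] y:[56/3,19] z:[18,59/3] -> hit [56/3,19] leaf, test {P2@t=56/3}
    N7 x:[19,61/3] y:[28/3,10] z:[46/3,17] -> miss, prune
  N10 x:[76/3,79/3] y:[14,16] z:[49/3,55/3] -> miss, prune

order=[0, 1, 5, 8, 6, 7, 10]  |boxes|=7  |leaves|=1  hit=P2

== RESULT ==
[0, 1, 5, 8, 6, 7, 10]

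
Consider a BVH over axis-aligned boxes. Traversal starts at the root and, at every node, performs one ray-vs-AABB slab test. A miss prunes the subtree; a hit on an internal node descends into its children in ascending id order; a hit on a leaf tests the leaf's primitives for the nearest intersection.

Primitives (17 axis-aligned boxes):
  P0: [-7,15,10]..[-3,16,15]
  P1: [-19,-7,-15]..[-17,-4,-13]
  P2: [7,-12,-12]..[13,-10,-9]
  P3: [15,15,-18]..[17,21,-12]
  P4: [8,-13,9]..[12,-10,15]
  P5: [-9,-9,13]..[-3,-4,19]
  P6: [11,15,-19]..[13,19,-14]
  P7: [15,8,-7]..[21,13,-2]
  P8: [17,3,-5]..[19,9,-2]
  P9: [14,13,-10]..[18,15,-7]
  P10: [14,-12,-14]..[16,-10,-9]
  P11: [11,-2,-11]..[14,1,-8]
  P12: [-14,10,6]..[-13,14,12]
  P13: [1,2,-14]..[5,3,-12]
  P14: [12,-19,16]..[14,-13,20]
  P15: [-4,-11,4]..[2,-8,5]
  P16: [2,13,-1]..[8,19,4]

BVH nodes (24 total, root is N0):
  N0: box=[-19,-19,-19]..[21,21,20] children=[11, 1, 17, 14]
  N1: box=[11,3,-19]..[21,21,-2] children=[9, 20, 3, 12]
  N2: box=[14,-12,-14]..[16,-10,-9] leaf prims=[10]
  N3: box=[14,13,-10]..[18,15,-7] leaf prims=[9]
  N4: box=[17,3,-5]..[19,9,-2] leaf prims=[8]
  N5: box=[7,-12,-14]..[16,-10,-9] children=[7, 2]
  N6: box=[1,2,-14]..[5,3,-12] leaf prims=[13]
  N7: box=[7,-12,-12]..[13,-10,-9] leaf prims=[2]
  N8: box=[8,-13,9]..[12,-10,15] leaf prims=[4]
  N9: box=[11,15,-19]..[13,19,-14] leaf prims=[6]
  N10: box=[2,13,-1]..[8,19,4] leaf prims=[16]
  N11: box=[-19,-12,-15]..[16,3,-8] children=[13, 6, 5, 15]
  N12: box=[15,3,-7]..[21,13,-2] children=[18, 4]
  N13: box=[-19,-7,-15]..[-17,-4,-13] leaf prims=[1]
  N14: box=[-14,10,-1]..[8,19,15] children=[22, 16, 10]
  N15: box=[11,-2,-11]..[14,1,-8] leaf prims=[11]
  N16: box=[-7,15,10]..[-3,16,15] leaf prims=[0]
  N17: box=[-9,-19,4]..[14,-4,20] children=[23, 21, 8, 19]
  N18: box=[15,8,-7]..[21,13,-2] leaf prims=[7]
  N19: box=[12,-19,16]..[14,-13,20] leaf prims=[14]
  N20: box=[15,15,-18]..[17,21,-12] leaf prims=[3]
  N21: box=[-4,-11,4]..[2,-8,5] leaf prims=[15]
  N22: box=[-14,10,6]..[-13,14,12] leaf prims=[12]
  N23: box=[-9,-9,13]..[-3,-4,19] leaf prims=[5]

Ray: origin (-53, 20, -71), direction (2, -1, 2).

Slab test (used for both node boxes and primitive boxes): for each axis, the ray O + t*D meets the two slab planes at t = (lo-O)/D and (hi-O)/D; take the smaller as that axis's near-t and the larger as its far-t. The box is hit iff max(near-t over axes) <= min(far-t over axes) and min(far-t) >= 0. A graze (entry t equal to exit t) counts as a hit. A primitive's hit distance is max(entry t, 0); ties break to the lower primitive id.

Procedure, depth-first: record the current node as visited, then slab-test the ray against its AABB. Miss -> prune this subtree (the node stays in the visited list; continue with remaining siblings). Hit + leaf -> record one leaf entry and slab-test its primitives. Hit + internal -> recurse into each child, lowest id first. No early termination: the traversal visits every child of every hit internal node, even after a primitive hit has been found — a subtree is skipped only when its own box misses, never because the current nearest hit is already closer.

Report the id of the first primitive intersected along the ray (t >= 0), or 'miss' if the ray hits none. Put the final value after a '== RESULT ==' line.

Walk:
N0 x:[17,37] y:[-1,39] z:[26,91/2] -> hit [26,37], descend [1, 11, 14, 17]
  N1 x:[32,37] y:[-1,17] z:[26,69/2] -> miss, prune
  N11 x:[17,69/2] y:[17,32] z:[28,63/2] -> hit [28,63/2], descend [5, 6, 13, 15]
    N5 x:[30,69/2] y:[30,32] z:[57/2,31] -> hit [30,31], descend [2, 7]
      N2 x:[67/2,69/2] y:[30,32] z:[57/2,31] -> miss, prune
      N7 x:[30,33] y:[30,32] z:[59/2,31] -> hit [30,31] leaf, test {P2@t=30}
    N6 x:[27,29] y:[17,18] z:[57/2,59/2] -> miss, prune
    N13 x:[17,18] y:[24,27] z:[28,29] -> miss, prune
    N15 x:[32,67/2] y:[19,22] z:[30,63/2] -> miss, prune
  N14 x:[39/2,61/2] y:[1,10] z:[35,43] -> miss, prune
  N17 x:[22,67/2] y:[24,39] z:[75/2,91/2] -> miss, prune

Visited [0, 1, 11, 5, 2, 7, 6, 13, 15, 14, 17]. Tests: 11 box, 1 leaf. Nearest: P2.

== RESULT ==
2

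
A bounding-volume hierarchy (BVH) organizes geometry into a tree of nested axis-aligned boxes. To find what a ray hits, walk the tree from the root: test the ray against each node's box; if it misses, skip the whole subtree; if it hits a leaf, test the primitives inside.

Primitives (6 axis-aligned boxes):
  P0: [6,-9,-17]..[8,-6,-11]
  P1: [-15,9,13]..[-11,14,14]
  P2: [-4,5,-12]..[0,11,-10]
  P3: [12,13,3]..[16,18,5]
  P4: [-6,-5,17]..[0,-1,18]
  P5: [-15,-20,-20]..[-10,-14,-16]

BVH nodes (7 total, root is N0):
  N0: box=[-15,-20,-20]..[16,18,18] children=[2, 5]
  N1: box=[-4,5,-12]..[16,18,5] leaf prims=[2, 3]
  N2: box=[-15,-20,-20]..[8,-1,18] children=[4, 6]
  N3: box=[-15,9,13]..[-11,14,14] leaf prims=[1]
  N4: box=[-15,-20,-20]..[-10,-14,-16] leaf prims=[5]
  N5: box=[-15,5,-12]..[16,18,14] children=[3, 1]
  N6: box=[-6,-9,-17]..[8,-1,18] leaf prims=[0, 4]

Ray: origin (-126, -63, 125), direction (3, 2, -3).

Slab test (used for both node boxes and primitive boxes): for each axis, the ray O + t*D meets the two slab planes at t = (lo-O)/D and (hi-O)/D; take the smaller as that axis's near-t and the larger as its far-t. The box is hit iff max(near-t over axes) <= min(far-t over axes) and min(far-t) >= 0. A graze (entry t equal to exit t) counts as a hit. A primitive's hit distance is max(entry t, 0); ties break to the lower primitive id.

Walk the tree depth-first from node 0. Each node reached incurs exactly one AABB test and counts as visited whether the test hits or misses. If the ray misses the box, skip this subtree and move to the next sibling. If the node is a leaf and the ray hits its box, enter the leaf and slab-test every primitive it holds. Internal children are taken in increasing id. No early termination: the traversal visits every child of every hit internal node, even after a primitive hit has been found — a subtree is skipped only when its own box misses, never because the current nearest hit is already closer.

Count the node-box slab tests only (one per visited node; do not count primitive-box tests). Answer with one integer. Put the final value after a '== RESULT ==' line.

Traverse from the root:
N0 x:[37,142/3] y:[43/2,81/2] z:[107/3,145/3] -> hit [37,81/2], descend [2, 5]
  N2 x:[37,134/3] y:[43/2,31] z:[107/3,145/3] -> miss, prune
  N5 x:[37,142/3] y:[34,81/2] z:[37,137/3] -> hit [37,81/2], descend [1, 3]
    N1 x:[122/3,142/3] y:[34,81/2] z:[40,137/3] -> miss, prune
    N3 x:[37,115/3] y:[36,77/2] z:[37,112/3] -> hit [37,112/3] leaf, test {P1@t=37}

order=[0, 2, 5, 1, 3]  |boxes|=5  |leaves|=1  hit=P1

== RESULT ==
5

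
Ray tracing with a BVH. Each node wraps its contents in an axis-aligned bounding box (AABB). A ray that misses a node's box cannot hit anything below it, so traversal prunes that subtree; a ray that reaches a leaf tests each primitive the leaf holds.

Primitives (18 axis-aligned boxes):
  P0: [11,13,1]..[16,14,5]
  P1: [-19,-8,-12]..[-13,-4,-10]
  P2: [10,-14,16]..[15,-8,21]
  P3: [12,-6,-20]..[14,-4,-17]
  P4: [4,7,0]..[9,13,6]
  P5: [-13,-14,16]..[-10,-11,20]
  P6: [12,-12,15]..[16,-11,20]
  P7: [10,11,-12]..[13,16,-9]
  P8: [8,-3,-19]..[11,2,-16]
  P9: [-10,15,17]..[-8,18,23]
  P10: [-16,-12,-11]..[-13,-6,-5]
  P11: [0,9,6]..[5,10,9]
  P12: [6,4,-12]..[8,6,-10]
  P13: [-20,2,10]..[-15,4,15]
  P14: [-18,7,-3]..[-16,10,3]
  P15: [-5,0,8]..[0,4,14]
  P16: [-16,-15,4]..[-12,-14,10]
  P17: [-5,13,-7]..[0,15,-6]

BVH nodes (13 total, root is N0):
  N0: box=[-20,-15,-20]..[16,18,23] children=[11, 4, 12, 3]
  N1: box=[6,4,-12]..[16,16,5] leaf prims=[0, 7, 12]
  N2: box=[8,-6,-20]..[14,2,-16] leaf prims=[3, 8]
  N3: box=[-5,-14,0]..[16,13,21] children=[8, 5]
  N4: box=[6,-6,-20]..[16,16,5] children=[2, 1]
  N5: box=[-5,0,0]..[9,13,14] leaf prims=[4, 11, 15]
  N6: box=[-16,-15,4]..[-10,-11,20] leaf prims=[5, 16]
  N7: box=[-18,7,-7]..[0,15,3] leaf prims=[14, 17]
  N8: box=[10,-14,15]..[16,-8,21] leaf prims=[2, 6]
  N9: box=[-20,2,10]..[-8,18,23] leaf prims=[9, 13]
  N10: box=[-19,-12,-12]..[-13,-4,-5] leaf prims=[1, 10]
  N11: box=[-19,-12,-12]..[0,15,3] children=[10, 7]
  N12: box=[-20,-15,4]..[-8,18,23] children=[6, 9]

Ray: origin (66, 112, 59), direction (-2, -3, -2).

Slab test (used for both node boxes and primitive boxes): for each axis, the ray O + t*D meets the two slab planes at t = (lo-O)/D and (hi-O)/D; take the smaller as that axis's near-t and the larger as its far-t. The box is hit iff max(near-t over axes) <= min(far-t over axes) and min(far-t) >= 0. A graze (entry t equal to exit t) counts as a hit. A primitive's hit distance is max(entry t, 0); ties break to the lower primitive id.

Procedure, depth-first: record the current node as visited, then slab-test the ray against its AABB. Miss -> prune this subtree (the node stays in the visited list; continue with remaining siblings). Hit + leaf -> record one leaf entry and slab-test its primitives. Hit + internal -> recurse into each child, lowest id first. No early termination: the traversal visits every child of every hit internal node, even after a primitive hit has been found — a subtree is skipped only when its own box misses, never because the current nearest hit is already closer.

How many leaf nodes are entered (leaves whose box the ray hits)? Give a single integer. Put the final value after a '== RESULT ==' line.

Walk:
N0 x:[25,43] y:[94/3,127/3] z:[18,79/2] -> hit [94/3,79/2], descend [3, 4, 11, 12]
  N3 x:[25,71/2] y:[33,42] z:[19,59/2] -> miss, prune
  N4 x:[25,30] y:[32,118/3] z:[27,79/2] -> miss, prune
  N11 x:[33,85/2] y:[97/3,124/3] z:[28,71/2] -> hit [33,71/2], descend [7, 10]
    N7 x:[33,42] y:[97/3,35] z:[28,33] -> hit [33,33] leaf, test {P14(miss), P17@t=33}
    N10 x:[79/2,85/2] y:[116/3,124/3] z:[32,71/2] -> miss, prune
  N12 x:[37,43] y:[94/3,127/3] z:[18,55/2] -> miss, prune

7 AABB tests over nodes [0, 3, 4, 11, 7, 10, 12]; 1 leaf entered; closest P17.

== RESULT ==
1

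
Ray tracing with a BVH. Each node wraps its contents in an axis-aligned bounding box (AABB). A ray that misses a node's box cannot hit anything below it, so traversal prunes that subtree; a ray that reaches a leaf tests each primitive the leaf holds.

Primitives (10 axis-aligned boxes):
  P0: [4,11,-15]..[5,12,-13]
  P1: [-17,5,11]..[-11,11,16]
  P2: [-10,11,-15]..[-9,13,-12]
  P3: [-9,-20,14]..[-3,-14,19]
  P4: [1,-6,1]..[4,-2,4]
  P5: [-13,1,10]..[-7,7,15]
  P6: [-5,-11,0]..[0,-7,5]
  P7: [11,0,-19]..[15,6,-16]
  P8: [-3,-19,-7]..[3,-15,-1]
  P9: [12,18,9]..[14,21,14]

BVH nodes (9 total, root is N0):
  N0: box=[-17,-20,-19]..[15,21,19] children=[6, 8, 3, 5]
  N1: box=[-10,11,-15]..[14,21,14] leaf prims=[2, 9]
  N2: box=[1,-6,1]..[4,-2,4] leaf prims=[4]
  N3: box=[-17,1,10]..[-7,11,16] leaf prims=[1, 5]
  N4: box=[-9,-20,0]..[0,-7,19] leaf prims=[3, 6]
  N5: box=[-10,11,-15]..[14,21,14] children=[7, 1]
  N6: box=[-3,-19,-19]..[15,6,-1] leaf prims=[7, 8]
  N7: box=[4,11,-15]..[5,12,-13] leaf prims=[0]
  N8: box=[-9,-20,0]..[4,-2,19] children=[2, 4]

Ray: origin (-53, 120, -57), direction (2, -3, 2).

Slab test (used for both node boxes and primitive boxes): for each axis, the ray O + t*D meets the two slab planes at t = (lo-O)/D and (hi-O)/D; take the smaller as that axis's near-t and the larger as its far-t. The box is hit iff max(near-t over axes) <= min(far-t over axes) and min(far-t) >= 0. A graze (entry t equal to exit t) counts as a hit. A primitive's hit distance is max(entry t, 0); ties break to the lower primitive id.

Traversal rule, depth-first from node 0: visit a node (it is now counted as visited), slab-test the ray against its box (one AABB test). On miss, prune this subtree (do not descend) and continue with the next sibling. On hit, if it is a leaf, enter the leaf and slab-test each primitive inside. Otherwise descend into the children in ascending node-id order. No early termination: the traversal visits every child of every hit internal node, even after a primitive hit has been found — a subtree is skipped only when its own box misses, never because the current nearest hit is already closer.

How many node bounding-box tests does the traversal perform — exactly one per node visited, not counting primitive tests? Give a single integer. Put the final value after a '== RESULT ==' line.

Trace the traversal:
N0 x:[18,34] y:[33,140/3] z:[19,38] -> hit [33,34], descend [3, 5, 6, 8]
  N3 x:[18,23] y:[109/3,119/3] z:[67/2,73/2] -> miss, prune
  N5 x:[43/2,67/2] y:[33,109/3] z:[21,71/2] -> hit [33,67/2], descend [1, 7]
    N1 x:[43/2,67/2] y:[33,109/3] z:[21,71/2] -> hit [33,67/2] leaf, test {P2(miss), P9@t=33}
    N7 x:[57/2,29] y:[36,109/3] z:[21,22] -> miss, prune
  N6 x:[25,34] y:[38,139/3] z:[19,28] -> miss, prune
  N8 x:[22,57/2] y:[122/3,140/3] z:[57/2,38] -> miss, prune

Visited [0, 3, 5, 1, 7, 6, 8]. Tests: 7 box, 1 leaf. Nearest: P9.

== RESULT ==
7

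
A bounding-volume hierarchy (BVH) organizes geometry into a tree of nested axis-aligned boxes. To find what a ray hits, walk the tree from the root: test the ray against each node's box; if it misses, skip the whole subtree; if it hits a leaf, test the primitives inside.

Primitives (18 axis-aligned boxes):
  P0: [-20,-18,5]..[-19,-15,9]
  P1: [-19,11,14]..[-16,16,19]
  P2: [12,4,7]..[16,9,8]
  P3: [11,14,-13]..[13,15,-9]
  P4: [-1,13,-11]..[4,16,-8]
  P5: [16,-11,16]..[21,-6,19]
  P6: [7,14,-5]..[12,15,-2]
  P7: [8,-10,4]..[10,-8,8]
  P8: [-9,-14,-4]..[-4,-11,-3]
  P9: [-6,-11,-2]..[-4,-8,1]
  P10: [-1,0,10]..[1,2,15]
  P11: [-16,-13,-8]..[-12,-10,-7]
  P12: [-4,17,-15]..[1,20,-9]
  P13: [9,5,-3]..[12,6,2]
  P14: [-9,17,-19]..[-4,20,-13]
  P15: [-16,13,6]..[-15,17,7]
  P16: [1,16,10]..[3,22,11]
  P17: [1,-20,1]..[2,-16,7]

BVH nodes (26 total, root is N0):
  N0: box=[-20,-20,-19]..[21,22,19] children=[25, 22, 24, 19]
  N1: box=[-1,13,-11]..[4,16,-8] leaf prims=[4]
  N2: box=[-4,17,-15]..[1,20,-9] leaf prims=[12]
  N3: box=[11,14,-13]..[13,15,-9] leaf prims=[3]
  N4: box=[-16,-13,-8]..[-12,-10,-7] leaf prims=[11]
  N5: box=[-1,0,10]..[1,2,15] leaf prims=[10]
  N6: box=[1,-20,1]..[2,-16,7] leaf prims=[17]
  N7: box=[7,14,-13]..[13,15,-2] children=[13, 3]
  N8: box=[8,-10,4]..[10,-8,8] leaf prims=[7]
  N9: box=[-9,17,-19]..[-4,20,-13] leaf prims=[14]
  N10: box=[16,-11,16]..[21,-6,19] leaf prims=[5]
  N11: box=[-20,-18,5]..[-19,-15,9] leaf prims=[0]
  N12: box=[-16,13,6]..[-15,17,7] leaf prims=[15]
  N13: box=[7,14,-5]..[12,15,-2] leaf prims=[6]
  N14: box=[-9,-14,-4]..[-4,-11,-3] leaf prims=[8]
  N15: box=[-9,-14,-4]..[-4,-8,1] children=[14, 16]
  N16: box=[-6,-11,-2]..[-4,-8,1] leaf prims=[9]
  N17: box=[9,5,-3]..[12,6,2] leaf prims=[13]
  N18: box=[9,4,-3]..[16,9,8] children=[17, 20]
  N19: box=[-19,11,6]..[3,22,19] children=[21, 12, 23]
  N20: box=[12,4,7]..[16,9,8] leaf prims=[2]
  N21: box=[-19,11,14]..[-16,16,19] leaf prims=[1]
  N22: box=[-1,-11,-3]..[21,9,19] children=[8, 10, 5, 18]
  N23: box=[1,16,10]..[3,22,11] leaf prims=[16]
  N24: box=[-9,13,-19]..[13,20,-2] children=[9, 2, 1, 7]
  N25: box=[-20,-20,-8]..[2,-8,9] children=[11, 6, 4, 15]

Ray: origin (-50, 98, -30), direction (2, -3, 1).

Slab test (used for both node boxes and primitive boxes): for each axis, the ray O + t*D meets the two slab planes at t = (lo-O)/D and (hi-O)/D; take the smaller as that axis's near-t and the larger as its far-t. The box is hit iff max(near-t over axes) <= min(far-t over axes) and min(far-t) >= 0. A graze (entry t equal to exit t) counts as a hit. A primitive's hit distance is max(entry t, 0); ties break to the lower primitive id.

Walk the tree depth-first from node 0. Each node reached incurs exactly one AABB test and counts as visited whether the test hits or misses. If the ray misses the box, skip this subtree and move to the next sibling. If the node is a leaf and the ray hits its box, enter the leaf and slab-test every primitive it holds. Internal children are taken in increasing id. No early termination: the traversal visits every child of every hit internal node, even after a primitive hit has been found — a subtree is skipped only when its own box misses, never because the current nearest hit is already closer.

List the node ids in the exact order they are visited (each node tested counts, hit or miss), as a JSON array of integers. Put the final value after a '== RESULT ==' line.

Walk:
N0 x:[15,71/2] y:[76/3,118/3] z:[11,49] -> hit [76/3,71/2], descend [19, 22, 24, 25]
  N19 x:[31/2,53/2] y:[76/3,29] z:[36,49] -> miss, prune
  N22 x:[49/2,71/2] y:[89/3,109/3] z:[27,49] -> hit [89/3,71/2], descend [5, 8, 10, 18]
    N5 x:[49/2,51/2] y:[32,98/3] z:[40,45] -> miss, prune
    N8 x:[29,30] y:[106/3,36] z:[34,38] -> miss, prune
    N10 x:[33,71/2] y:[104/3,109/3] z:[46,49] -> miss, prune
    N18 x:[59/2,33] y:[89/3,94/3] z:[27,38] -> hit [89/3,94/3], descend [17, 20]
      N17 x:[59/2,31] y:[92/3,31] z:[27,32] -> hit [92/3,31] leaf, test {P13@t=92/3}
      N20 x:[31,33] y:[89/3,94/3] z:[37,38] -> miss, prune
  N24 x:[41/2,63/2] y:[26,85/3] z:[11,28] -> hit [26,28], descend [1, 2, 7, 9]
    N1 x:[49/2,27] y:[82/3,85/3] z:[19,22] -> miss, prune
    N2 x:[23,51/2] y:[26,27] z:[15,21] -> miss, prune
    N7 x:[57/2,63/2] y:[83/3,28] z:[17,28] -> miss, prune
    N9 x:[41/2,23] y:[26,27] z:[11,17] -> miss, prune
  N25 x:[15,26] y:[106/3,118/3] z:[22,39] -> miss, prune

15 AABB tests over nodes [0, 19, 22, 5, 8, 10, 18, 17, 20, 24, 1, 2, 7, 9, 25]; 1 leaf entered; closest P13.

== RESULT ==
[0, 19, 22, 5, 8, 10, 18, 17, 20, 24, 1, 2, 7, 9, 25]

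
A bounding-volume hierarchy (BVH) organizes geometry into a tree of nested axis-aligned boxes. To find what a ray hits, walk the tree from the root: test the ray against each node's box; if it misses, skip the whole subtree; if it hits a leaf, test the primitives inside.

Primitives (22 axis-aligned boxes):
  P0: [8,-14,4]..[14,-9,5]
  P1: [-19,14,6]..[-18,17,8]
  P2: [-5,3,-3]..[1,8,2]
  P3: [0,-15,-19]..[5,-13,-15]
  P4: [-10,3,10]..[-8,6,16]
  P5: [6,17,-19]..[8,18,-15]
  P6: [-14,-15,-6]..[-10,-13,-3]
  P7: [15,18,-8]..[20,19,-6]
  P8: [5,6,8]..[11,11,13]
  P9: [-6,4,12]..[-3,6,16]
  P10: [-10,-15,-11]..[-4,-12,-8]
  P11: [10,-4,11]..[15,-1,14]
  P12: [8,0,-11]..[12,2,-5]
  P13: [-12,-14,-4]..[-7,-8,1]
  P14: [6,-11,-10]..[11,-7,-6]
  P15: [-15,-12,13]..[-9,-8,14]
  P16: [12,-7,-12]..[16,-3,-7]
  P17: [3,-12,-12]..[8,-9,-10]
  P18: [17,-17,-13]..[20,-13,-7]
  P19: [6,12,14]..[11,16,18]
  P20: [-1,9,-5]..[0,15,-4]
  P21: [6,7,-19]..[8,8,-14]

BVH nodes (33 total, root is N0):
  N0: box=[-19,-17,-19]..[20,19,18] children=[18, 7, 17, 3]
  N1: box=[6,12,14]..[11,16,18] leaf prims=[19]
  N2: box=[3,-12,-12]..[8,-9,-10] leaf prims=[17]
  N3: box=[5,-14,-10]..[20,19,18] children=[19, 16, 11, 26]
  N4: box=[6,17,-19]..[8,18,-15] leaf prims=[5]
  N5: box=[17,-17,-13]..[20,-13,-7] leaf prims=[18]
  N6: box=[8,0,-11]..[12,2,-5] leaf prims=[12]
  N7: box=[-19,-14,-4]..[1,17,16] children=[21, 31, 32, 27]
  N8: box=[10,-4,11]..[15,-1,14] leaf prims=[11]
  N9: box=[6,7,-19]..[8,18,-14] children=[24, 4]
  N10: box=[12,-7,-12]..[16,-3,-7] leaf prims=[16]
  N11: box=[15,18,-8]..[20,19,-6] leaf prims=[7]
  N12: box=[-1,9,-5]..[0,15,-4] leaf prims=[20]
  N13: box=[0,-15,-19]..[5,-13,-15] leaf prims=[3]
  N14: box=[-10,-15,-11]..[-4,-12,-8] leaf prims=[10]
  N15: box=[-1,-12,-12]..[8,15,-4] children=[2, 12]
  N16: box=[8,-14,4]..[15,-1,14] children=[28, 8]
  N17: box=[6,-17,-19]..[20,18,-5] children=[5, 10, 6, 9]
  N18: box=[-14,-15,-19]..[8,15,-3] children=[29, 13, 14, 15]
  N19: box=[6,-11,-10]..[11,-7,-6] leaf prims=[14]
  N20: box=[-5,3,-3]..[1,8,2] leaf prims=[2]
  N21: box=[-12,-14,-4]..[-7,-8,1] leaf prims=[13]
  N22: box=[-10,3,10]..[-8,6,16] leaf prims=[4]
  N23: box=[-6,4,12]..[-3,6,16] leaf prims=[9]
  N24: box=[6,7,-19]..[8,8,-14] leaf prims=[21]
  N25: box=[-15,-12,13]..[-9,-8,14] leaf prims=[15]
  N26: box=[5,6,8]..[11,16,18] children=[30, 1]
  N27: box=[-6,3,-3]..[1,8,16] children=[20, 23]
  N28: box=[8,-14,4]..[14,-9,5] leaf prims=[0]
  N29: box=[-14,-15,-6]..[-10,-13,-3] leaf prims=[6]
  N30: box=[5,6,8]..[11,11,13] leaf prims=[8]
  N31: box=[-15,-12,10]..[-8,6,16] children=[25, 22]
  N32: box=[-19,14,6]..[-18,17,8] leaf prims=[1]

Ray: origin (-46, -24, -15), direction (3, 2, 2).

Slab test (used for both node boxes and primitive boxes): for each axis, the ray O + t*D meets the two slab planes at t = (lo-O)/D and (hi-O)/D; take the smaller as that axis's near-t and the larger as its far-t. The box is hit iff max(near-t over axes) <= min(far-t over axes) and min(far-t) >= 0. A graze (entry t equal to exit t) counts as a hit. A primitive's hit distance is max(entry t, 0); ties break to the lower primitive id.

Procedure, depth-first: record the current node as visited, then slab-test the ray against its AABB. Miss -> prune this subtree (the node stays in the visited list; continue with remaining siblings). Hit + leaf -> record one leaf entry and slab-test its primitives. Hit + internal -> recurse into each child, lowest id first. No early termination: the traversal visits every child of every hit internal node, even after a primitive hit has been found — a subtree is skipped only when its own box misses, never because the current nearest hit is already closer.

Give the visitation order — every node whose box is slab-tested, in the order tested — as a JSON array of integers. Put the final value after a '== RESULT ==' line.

Traverse from the root:
N0 x:[9,22] y:[7/2,43/2] z:[-2,33/2] -> hit [9,33/2], descend [3, 7, 17, 18]
  N3 x:[17,22] y:[5,43/2] z:[5/2,33/2] -> miss, prune
  N7 x:[9,47/3] y:[5,41/2] z:[11/2,31/2] -> hit [9,31/2], descend [21, 27, 31, 32]
    N21 x:[34/3,13] y:[5,8] z:[11/2,8] -> miss, prune
    N27 x:[40/3,47/3] y:[27/2,16] z:[6,31/2] -> hit [27/2,31/2], descend [20, 23]
      N20 x:[41/3,47/3] y:[27/2,16] z:[6,17/2] -> miss, prune
      N23 x:[40/3,43/3] y:[14,15] z:[27/2,31/2] -> hit [14,43/3] leaf, test {P9@t=14}
    N31 x:[31/3,38/3] y:[6,15] z:[25/2,31/2] -> hit [25/2,38/3], descend [22, 25]
      N22 x:[12,38/3] y:[27/2,15] z:[25/2,31/2] -> miss, prune
      N25 x:[31/3,37/3] y:[6,8] z:[14,29/2] -> miss, prune
    N32 x:[9,28/3] y:[19,41/2] z:[21/2,23/2] -> miss, prune
  N17 x:[52/3,22] y:[7/2,21] z:[-2,5] -> miss, prune
  N18 x:[32/3,18] y:[9/2,39/2] z:[-2,6] -> miss, prune

13 AABB tests over nodes [0, 3, 7, 21, 27, 20, 23, 31, 22, 25, 32, 17, 18]; 1 leaf entered; closest P9.

== RESULT ==
[0, 3, 7, 21, 27, 20, 23, 31, 22, 25, 32, 17, 18]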